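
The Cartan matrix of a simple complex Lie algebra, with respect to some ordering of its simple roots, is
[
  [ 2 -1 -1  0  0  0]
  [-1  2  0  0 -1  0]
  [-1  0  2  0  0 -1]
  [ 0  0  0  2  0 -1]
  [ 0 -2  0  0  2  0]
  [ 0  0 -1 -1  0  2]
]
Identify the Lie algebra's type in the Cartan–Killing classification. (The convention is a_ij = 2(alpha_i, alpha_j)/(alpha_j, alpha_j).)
The matrix has rank 6 with 2's on the diagonal. Reading the off-diagonal entries as Dynkin edges (a single edge where a_ij = a_ji = -1; a double or triple edge where a_ij * a_ji = 2 or 3), the diagram is a chain of 6 nodes with a double edge at one end; the terminal node there is the unique long simple root (C_6). One simple-root ordering that puts it in standard form is (alpha_4, alpha_6, alpha_3, alpha_1, alpha_2, alpha_5). So the algebra is type C_6, i.e. sp(12).

C6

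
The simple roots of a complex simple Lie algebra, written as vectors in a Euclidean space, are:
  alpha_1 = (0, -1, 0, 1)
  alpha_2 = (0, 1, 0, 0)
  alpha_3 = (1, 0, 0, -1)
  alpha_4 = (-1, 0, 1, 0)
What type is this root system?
B4

Compute the Cartan integers a_ij = 2(alpha_i, alpha_j)/(alpha_j, alpha_j); the resulting 4x4 Cartan matrix is
[[2, -2, -1, 0], [-1, 2, 0, 0], [-1, 0, 2, -1], [0, 0, -1, 2]].
The roots have two lengths (squared-length ratio 2:1); the short ones are alpha_{2}. The associated Dynkin diagram is a chain of 4 nodes with a double edge at one end; the terminal node there is the unique short simple root (B_4), so the type is B_4 (the algebra so(9)).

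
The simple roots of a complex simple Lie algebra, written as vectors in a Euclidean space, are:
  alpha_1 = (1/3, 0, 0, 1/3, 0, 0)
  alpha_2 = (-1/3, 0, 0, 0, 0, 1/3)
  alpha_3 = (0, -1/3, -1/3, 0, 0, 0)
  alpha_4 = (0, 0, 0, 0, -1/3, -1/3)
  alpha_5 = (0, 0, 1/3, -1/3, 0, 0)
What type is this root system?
Compute the Cartan integers a_ij = 2(alpha_i, alpha_j)/(alpha_j, alpha_j); the resulting 5x5 Cartan matrix is
[[2, -1, 0, 0, -1], [-1, 2, 0, -1, 0], [0, 0, 2, 0, -1], [0, -1, 0, 2, 0], [-1, 0, -1, 0, 2]].
All simple roots have the same length, so the diagram is simply laced. The associated Dynkin diagram is a chain of 5 nodes with single edges (A_5), so the type is A_5 (the algebra sl(6)).

A5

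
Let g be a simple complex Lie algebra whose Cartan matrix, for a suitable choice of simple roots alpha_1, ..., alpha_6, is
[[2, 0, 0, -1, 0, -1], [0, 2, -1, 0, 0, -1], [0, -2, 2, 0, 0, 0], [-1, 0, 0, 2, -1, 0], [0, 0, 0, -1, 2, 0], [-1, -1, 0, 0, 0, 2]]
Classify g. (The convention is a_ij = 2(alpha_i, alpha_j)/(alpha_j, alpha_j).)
The matrix has rank 6 with 2's on the diagonal. Reading the off-diagonal entries as Dynkin edges (a single edge where a_ij = a_ji = -1; a double or triple edge where a_ij * a_ji = 2 or 3), the diagram is a chain of 6 nodes with a double edge at one end; the terminal node there is the unique long simple root (C_6). One simple-root ordering that puts it in standard form is (alpha_5, alpha_4, alpha_1, alpha_6, alpha_2, alpha_3). So the algebra is type C_6, i.e. sp(12).

C6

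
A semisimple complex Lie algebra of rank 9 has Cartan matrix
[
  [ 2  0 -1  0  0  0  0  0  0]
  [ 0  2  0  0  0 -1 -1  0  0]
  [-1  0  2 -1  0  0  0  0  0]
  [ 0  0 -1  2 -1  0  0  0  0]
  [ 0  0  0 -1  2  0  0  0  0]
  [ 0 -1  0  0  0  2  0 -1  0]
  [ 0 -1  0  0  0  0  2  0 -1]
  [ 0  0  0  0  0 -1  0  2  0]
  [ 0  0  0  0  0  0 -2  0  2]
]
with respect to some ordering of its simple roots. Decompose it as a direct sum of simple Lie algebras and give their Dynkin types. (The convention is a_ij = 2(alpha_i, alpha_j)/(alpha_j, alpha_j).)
The diagram associated to this matrix has two connected components: the simple roots {alpha_1, alpha_3, alpha_4, alpha_5} form a chain of 4 nodes with single edges (A_4), and {alpha_2, alpha_6, alpha_7, alpha_8, alpha_9} form a chain of 5 nodes with a double edge at one end; the terminal node there is the unique long simple root (C_5). A semisimple Lie algebra decomposes uniquely as the direct sum of simple ideals, one per connected component of its Dynkin diagram, so g ≅ A_4 ⊕ C_5 (dimension 24 + 55 = 79).

A4 + C5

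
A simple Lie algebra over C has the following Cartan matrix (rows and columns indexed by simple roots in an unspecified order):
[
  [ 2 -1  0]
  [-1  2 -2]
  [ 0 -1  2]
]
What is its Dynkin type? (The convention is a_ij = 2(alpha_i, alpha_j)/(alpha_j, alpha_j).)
B_3 (so(7))

The matrix has rank 3 with 2's on the diagonal. Reading the off-diagonal entries as Dynkin edges (a single edge where a_ij = a_ji = -1; a double or triple edge where a_ij * a_ji = 2 or 3), the diagram is a chain of 3 nodes with a double edge at one end; the terminal node there is the unique short simple root (B_3). One simple-root ordering that puts it in standard form is (alpha_1, alpha_2, alpha_3). So the algebra is type B_3, i.e. so(7).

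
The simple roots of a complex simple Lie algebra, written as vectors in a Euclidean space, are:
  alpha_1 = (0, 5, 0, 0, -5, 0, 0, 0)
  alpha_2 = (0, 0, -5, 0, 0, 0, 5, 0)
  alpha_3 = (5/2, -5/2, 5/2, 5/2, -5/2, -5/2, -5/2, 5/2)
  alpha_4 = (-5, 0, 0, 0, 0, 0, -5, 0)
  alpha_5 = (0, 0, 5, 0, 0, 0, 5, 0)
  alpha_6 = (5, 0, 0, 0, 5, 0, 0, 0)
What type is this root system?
Compute the Cartan integers a_ij = 2(alpha_i, alpha_j)/(alpha_j, alpha_j); the resulting 6x6 Cartan matrix is
[[2, 0, 0, 0, 0, -1], [0, 2, -1, -1, 0, 0], [0, -1, 2, 0, 0, 0], [0, -1, 0, 2, -1, -1], [0, 0, 0, -1, 2, 0], [-1, 0, 0, -1, 0, 2]].
All simple roots have the same length, so the diagram is simply laced. The associated Dynkin diagram is a chain of 5 nodes with one extra node attached to the third node from one end (E_6), so the type is E_6.

type E_6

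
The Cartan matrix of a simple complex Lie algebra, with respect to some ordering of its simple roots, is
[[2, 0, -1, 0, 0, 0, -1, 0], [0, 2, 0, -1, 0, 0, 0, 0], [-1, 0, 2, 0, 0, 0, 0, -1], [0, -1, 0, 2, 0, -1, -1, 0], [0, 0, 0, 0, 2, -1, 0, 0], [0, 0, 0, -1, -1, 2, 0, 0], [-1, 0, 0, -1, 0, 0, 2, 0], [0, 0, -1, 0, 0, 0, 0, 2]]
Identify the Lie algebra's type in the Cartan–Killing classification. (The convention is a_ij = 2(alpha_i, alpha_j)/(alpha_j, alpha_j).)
E_8

The matrix has rank 8 with 2's on the diagonal. Reading the off-diagonal entries as Dynkin edges (a single edge where a_ij = a_ji = -1; a double or triple edge where a_ij * a_ji = 2 or 3), the diagram is a chain of 7 nodes with one extra node attached to the third node from one end (E_8). One simple-root ordering that puts it in standard form is (alpha_5, alpha_2, alpha_6, alpha_4, alpha_7, alpha_1, alpha_3, alpha_8). So the algebra is type E_8.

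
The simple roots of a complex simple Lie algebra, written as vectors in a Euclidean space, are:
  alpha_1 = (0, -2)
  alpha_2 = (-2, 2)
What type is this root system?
Compute the Cartan integers a_ij = 2(alpha_i, alpha_j)/(alpha_j, alpha_j); the resulting 2x2 Cartan matrix is
[[2, -1], [-2, 2]].
The roots have two lengths (squared-length ratio 2:1); the short ones are alpha_{1}. The associated Dynkin diagram is a chain of 2 nodes with a double edge at one end; the terminal node there is the unique short simple root (B_2), so the type is B_2 (the algebra so(5)).

B_2 (so(5))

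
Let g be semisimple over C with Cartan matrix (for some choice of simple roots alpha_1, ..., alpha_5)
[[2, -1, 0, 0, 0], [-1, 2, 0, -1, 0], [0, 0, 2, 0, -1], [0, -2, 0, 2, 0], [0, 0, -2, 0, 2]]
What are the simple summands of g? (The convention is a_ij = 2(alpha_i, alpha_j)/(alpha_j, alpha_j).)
The diagram associated to this matrix has two connected components: the simple roots {alpha_3, alpha_5} form a chain of 2 nodes with a double edge at one end; the terminal node there is the unique short simple root (B_2), and {alpha_1, alpha_2, alpha_4} form a chain of 3 nodes with a double edge at one end; the terminal node there is the unique long simple root (C_3). A semisimple Lie algebra decomposes uniquely as the direct sum of simple ideals, one per connected component of its Dynkin diagram, so g ≅ B_2 ⊕ C_3 (dimension 10 + 21 = 31).

B_2 ⊕ C_3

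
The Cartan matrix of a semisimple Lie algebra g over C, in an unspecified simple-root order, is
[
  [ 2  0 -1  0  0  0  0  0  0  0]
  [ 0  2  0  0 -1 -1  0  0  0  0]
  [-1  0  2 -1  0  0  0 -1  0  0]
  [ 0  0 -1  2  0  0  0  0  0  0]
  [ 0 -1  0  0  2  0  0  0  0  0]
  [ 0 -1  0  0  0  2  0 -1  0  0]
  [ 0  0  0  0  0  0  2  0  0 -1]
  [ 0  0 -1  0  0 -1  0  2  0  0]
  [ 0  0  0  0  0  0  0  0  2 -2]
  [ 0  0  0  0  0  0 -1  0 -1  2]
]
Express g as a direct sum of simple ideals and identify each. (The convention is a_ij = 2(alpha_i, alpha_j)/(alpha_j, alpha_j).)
The diagram associated to this matrix has two connected components: the simple roots {alpha_7, alpha_9, alpha_10} form a chain of 3 nodes with a double edge at one end; the terminal node there is the unique long simple root (C_3), and {alpha_1, alpha_2, alpha_3, alpha_4, alpha_5, alpha_6, alpha_8} form a chain of 5 nodes with a fork of two nodes at one end (D_7). A semisimple Lie algebra decomposes uniquely as the direct sum of simple ideals, one per connected component of its Dynkin diagram, so g ≅ C_3 ⊕ D_7 (dimension 21 + 91 = 112).

C_3 (sp(6)) ⊕ D_7 (so(14))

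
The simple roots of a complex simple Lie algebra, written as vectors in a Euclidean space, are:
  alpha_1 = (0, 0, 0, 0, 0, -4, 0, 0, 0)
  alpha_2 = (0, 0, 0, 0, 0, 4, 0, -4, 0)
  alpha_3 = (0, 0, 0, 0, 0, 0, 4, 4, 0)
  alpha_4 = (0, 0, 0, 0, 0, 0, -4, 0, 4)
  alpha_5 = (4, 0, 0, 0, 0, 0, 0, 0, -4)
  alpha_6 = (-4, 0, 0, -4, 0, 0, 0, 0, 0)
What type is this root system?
Compute the Cartan integers a_ij = 2(alpha_i, alpha_j)/(alpha_j, alpha_j); the resulting 6x6 Cartan matrix is
[[2, -1, 0, 0, 0, 0], [-2, 2, -1, 0, 0, 0], [0, -1, 2, -1, 0, 0], [0, 0, -1, 2, -1, 0], [0, 0, 0, -1, 2, -1], [0, 0, 0, 0, -1, 2]].
The roots have two lengths (squared-length ratio 2:1); the short ones are alpha_{1}. The associated Dynkin diagram is a chain of 6 nodes with a double edge at one end; the terminal node there is the unique short simple root (B_6), so the type is B_6 (the algebra so(13)).

B_6 (so(13))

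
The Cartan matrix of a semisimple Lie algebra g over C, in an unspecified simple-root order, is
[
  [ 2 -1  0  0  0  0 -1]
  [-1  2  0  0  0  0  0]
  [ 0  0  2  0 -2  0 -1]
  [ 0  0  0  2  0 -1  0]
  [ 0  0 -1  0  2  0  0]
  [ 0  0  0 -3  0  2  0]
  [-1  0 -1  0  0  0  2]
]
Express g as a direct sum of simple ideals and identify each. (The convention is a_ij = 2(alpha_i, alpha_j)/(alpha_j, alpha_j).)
B_5 + G_2

The diagram associated to this matrix has two connected components: the simple roots {alpha_1, alpha_2, alpha_3, alpha_5, alpha_7} form a chain of 5 nodes with a double edge at one end; the terminal node there is the unique short simple root (B_5), and {alpha_4, alpha_6} form two nodes joined by a triple edge (G_2). A semisimple Lie algebra decomposes uniquely as the direct sum of simple ideals, one per connected component of its Dynkin diagram, so g ≅ B_5 ⊕ G_2 (dimension 55 + 14 = 69).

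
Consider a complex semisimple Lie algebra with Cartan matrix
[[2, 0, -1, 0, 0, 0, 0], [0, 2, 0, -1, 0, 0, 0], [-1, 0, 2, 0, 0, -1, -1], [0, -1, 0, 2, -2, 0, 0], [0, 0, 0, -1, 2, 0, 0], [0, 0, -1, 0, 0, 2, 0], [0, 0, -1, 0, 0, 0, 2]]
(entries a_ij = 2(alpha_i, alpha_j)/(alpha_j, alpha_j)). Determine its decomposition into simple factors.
B_3 (so(7)) ⊕ D_4 (so(8))

The diagram associated to this matrix has two connected components: the simple roots {alpha_2, alpha_4, alpha_5} form a chain of 3 nodes with a double edge at one end; the terminal node there is the unique short simple root (B_3), and {alpha_1, alpha_3, alpha_6, alpha_7} form a chain of 2 nodes with a fork of two nodes at one end (D_4). A semisimple Lie algebra decomposes uniquely as the direct sum of simple ideals, one per connected component of its Dynkin diagram, so g ≅ B_3 ⊕ D_4 (dimension 21 + 28 = 49).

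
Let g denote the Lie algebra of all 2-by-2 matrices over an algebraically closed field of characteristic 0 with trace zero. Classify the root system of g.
type A_1

This is sl(2), which has dimension 2^2 - 1 = 3 and rank 2 - 1 = 1 (a Cartan subalgebra is the diagonal traceless matrices). In the classification of classical Lie algebras, the special linear algebra sl(n+1) has type A_n; here n = 1, so the Dynkin diagram is a chain of 1 nodes with single edges (A_1). Hence the type is A_1.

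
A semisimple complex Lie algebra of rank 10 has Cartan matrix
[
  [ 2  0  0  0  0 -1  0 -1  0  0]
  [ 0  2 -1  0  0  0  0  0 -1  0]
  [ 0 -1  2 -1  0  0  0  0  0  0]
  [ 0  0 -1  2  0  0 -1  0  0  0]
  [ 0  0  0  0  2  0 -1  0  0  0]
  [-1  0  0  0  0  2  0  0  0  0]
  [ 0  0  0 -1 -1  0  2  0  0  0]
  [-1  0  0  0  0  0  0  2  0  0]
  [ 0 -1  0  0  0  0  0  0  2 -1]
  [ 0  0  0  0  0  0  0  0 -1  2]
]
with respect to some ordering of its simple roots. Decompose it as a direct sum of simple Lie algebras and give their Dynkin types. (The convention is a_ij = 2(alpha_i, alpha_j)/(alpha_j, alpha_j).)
type A_3 ⊕ type A_7

The diagram associated to this matrix has two connected components: the simple roots {alpha_1, alpha_6, alpha_8} form a chain of 3 nodes with single edges (A_3), and {alpha_2, alpha_3, alpha_4, alpha_5, alpha_7, alpha_9, alpha_10} form a chain of 7 nodes with single edges (A_7). A semisimple Lie algebra decomposes uniquely as the direct sum of simple ideals, one per connected component of its Dynkin diagram, so g ≅ A_3 ⊕ A_7 (dimension 15 + 63 = 78).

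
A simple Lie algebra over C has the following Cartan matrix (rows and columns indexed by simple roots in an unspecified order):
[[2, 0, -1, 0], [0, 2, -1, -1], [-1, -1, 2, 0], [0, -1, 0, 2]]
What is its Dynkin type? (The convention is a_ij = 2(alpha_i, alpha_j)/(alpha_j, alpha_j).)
The matrix has rank 4 with 2's on the diagonal. Reading the off-diagonal entries as Dynkin edges (a single edge where a_ij = a_ji = -1; a double or triple edge where a_ij * a_ji = 2 or 3), the diagram is a chain of 4 nodes with single edges (A_4). One simple-root ordering that puts it in standard form is (alpha_1, alpha_3, alpha_2, alpha_4). So the algebra is type A_4, i.e. sl(5).

A_4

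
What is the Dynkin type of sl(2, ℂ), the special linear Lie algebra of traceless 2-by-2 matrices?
A_1

This is sl(2), which has dimension 2^2 - 1 = 3 and rank 2 - 1 = 1 (a Cartan subalgebra is the diagonal traceless matrices). In the classification of classical Lie algebras, the special linear algebra sl(n+1) has type A_n; here n = 1, so the Dynkin diagram is a chain of 1 nodes with single edges (A_1). Hence the type is A_1.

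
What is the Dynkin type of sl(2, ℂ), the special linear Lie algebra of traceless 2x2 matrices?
A_1 (sl(2))

This is sl(2), which has dimension 2^2 - 1 = 3 and rank 2 - 1 = 1 (a Cartan subalgebra is the diagonal traceless matrices). In the classification of classical Lie algebras, the special linear algebra sl(n+1) has type A_n; here n = 1, so the Dynkin diagram is a chain of 1 nodes with single edges (A_1). Hence the type is A_1.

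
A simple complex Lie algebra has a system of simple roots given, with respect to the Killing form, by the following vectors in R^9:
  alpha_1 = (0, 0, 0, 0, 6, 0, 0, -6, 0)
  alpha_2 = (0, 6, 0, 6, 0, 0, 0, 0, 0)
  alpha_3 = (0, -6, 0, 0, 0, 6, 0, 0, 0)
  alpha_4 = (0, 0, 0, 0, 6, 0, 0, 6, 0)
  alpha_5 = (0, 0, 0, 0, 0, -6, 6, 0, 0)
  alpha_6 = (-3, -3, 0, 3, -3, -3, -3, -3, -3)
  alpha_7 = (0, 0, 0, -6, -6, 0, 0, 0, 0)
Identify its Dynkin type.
Compute the Cartan integers a_ij = 2(alpha_i, alpha_j)/(alpha_j, alpha_j); the resulting 7x7 Cartan matrix is
[[2, 0, 0, 0, 0, 0, -1], [0, 2, -1, 0, 0, 0, -1], [0, -1, 2, 0, -1, 0, 0], [0, 0, 0, 2, 0, -1, -1], [0, 0, -1, 0, 2, 0, 0], [0, 0, 0, -1, 0, 2, 0], [-1, -1, 0, -1, 0, 0, 2]].
All simple roots have the same length, so the diagram is simply laced. The associated Dynkin diagram is a chain of 6 nodes with one extra node attached to the third node from one end (E_7), so the type is E_7.

E_7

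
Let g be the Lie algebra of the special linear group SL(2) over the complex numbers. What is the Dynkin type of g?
This is sl(2), which has dimension 2^2 - 1 = 3 and rank 2 - 1 = 1 (a Cartan subalgebra is the diagonal traceless matrices). In the classification of classical Lie algebras, the special linear algebra sl(n+1) has type A_n; here n = 1, so the Dynkin diagram is a chain of 1 nodes with single edges (A_1). Hence the type is A_1.

A1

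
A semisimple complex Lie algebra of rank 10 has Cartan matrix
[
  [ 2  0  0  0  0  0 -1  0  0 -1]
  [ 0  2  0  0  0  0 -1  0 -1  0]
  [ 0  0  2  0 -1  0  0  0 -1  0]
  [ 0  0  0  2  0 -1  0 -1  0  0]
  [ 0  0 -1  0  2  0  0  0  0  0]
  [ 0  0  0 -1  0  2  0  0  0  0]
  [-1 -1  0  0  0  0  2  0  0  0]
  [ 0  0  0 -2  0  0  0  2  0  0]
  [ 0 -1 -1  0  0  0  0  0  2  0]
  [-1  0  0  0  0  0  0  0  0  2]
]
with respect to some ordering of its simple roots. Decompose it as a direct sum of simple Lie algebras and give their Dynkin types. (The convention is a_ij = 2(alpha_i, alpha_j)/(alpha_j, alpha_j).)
A7 + C3

The diagram associated to this matrix has two connected components: the simple roots {alpha_1, alpha_2, alpha_3, alpha_5, alpha_7, alpha_9, alpha_10} form a chain of 7 nodes with single edges (A_7), and {alpha_4, alpha_6, alpha_8} form a chain of 3 nodes with a double edge at one end; the terminal node there is the unique long simple root (C_3). A semisimple Lie algebra decomposes uniquely as the direct sum of simple ideals, one per connected component of its Dynkin diagram, so g ≅ A_7 ⊕ C_3 (dimension 63 + 21 = 84).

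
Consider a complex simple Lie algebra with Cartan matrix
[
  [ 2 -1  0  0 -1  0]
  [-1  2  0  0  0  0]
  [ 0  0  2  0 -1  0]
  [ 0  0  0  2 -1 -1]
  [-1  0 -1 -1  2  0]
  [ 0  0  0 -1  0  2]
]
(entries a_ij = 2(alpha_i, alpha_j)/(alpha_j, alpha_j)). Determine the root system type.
The matrix has rank 6 with 2's on the diagonal. Reading the off-diagonal entries as Dynkin edges (a single edge where a_ij = a_ji = -1; a double or triple edge where a_ij * a_ji = 2 or 3), the diagram is a chain of 5 nodes with one extra node attached to the third node from one end (E_6). One simple-root ordering that puts it in standard form is (alpha_6, alpha_3, alpha_4, alpha_5, alpha_1, alpha_2). So the algebra is type E_6.

E_6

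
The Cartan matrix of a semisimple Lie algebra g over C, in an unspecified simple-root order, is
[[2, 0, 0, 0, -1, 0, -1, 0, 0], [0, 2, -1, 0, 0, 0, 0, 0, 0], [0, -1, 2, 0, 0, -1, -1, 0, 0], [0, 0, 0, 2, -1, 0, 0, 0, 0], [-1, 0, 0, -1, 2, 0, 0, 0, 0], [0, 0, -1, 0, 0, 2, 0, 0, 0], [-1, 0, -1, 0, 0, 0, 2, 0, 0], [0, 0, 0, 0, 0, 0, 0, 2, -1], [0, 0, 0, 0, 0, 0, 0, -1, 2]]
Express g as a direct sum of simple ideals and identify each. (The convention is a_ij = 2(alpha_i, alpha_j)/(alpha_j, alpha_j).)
The diagram associated to this matrix has two connected components: the simple roots {alpha_8, alpha_9} form a chain of 2 nodes with single edges (A_2), and {alpha_1, alpha_2, alpha_3, alpha_4, alpha_5, alpha_6, alpha_7} form a chain of 5 nodes with a fork of two nodes at one end (D_7). A semisimple Lie algebra decomposes uniquely as the direct sum of simple ideals, one per connected component of its Dynkin diagram, so g ≅ A_2 ⊕ D_7 (dimension 8 + 91 = 99).

A_2 (sl(3)) ⊕ D_7 (so(14))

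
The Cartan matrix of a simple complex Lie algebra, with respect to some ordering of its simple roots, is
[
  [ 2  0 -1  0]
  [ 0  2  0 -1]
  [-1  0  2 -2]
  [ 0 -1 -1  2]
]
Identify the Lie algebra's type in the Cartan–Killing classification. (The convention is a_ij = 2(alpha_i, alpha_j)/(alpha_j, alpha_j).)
F4

The matrix has rank 4 with 2's on the diagonal. Reading the off-diagonal entries as Dynkin edges (a single edge where a_ij = a_ji = -1; a double or triple edge where a_ij * a_ji = 2 or 3), the diagram is a chain of 4 nodes with a double edge between the middle two (F_4). One simple-root ordering that puts it in standard form is (alpha_1, alpha_3, alpha_4, alpha_2). So the algebra is type F_4.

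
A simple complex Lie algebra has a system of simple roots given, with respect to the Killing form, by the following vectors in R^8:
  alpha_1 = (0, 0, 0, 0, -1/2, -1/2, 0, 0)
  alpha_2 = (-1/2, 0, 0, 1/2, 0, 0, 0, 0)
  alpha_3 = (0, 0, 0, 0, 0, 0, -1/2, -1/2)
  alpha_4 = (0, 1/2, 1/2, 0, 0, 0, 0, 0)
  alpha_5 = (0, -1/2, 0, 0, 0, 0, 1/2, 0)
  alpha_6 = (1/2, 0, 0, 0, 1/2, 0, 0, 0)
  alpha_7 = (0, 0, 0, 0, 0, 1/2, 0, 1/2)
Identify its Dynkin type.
A7

Compute the Cartan integers a_ij = 2(alpha_i, alpha_j)/(alpha_j, alpha_j); the resulting 7x7 Cartan matrix is
[[2, 0, 0, 0, 0, -1, -1], [0, 2, 0, 0, 0, -1, 0], [0, 0, 2, 0, -1, 0, -1], [0, 0, 0, 2, -1, 0, 0], [0, 0, -1, -1, 2, 0, 0], [-1, -1, 0, 0, 0, 2, 0], [-1, 0, -1, 0, 0, 0, 2]].
All simple roots have the same length, so the diagram is simply laced. The associated Dynkin diagram is a chain of 7 nodes with single edges (A_7), so the type is A_7 (the algebra sl(8)).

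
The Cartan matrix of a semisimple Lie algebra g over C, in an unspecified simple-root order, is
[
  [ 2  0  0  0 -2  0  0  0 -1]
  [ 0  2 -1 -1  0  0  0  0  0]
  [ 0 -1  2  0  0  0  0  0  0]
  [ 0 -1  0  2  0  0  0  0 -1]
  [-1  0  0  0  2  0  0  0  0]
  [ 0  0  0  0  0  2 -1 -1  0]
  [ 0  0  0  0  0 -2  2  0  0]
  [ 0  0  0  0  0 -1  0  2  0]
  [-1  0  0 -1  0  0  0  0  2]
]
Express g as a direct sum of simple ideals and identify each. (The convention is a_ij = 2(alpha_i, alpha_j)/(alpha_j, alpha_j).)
B6 + C3

The diagram associated to this matrix has two connected components: the simple roots {alpha_1, alpha_2, alpha_3, alpha_4, alpha_5, alpha_9} form a chain of 6 nodes with a double edge at one end; the terminal node there is the unique short simple root (B_6), and {alpha_6, alpha_7, alpha_8} form a chain of 3 nodes with a double edge at one end; the terminal node there is the unique long simple root (C_3). A semisimple Lie algebra decomposes uniquely as the direct sum of simple ideals, one per connected component of its Dynkin diagram, so g ≅ B_6 ⊕ C_3 (dimension 78 + 21 = 99).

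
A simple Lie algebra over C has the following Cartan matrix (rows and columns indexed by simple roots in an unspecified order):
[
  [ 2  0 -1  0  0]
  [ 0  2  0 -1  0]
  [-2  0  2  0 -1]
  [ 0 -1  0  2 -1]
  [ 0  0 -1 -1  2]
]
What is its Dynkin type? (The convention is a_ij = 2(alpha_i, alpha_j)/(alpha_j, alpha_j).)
B_5

The matrix has rank 5 with 2's on the diagonal. Reading the off-diagonal entries as Dynkin edges (a single edge where a_ij = a_ji = -1; a double or triple edge where a_ij * a_ji = 2 or 3), the diagram is a chain of 5 nodes with a double edge at one end; the terminal node there is the unique short simple root (B_5). One simple-root ordering that puts it in standard form is (alpha_2, alpha_4, alpha_5, alpha_3, alpha_1). So the algebra is type B_5, i.e. so(11).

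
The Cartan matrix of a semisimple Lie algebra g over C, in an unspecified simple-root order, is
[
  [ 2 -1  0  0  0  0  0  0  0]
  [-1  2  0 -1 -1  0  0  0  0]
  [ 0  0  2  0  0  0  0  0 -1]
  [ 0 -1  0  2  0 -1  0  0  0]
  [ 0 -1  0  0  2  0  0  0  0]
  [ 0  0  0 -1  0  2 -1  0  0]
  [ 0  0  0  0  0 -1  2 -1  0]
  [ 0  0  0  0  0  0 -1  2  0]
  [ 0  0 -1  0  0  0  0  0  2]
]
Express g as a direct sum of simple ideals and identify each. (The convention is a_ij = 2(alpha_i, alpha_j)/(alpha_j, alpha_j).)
The diagram associated to this matrix has two connected components: the simple roots {alpha_3, alpha_9} form a chain of 2 nodes with single edges (A_2), and {alpha_1, alpha_2, alpha_4, alpha_5, alpha_6, alpha_7, alpha_8} form a chain of 5 nodes with a fork of two nodes at one end (D_7). A semisimple Lie algebra decomposes uniquely as the direct sum of simple ideals, one per connected component of its Dynkin diagram, so g ≅ A_2 ⊕ D_7 (dimension 8 + 91 = 99).

A_2 ⊕ D_7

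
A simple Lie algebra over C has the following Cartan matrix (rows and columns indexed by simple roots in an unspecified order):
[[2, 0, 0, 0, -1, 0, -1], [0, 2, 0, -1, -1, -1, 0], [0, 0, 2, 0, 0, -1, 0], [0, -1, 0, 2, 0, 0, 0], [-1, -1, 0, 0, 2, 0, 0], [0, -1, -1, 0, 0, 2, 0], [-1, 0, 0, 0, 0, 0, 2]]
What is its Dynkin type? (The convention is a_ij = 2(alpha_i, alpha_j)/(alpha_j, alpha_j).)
The matrix has rank 7 with 2's on the diagonal. Reading the off-diagonal entries as Dynkin edges (a single edge where a_ij = a_ji = -1; a double or triple edge where a_ij * a_ji = 2 or 3), the diagram is a chain of 6 nodes with one extra node attached to the third node from one end (E_7). One simple-root ordering that puts it in standard form is (alpha_3, alpha_4, alpha_6, alpha_2, alpha_5, alpha_1, alpha_7). So the algebra is type E_7.

type E_7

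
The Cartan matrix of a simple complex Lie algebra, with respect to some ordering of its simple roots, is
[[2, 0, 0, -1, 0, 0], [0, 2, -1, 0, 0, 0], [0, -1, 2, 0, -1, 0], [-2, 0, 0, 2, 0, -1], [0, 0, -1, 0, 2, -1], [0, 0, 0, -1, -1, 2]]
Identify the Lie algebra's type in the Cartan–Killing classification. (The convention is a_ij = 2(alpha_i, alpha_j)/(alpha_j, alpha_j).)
type B_6

The matrix has rank 6 with 2's on the diagonal. Reading the off-diagonal entries as Dynkin edges (a single edge where a_ij = a_ji = -1; a double or triple edge where a_ij * a_ji = 2 or 3), the diagram is a chain of 6 nodes with a double edge at one end; the terminal node there is the unique short simple root (B_6). One simple-root ordering that puts it in standard form is (alpha_2, alpha_3, alpha_5, alpha_6, alpha_4, alpha_1). So the algebra is type B_6, i.e. so(13).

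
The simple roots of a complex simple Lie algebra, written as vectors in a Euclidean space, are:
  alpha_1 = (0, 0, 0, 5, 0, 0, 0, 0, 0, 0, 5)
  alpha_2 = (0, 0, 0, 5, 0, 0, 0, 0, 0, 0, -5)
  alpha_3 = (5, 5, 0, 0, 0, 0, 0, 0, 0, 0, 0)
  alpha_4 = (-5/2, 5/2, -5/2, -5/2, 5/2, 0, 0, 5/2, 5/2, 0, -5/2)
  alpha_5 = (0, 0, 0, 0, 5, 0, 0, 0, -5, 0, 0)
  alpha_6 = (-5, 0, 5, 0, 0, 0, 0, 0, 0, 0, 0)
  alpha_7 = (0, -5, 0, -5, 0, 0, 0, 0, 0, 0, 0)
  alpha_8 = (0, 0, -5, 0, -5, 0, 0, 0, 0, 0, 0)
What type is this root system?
E8

Compute the Cartan integers a_ij = 2(alpha_i, alpha_j)/(alpha_j, alpha_j); the resulting 8x8 Cartan matrix is
[[2, 0, 0, -1, 0, 0, -1, 0], [0, 2, 0, 0, 0, 0, -1, 0], [0, 0, 2, 0, 0, -1, -1, 0], [-1, 0, 0, 2, 0, 0, 0, 0], [0, 0, 0, 0, 2, 0, 0, -1], [0, 0, -1, 0, 0, 2, 0, -1], [-1, -1, -1, 0, 0, 0, 2, 0], [0, 0, 0, 0, -1, -1, 0, 2]].
All simple roots have the same length, so the diagram is simply laced. The associated Dynkin diagram is a chain of 7 nodes with one extra node attached to the third node from one end (E_8), so the type is E_8.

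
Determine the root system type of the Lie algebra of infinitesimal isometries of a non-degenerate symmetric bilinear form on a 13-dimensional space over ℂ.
B6

This is so(13) with 13 odd, which has dimension 13(13-1)/2 = 78 and rank (13-1)/2 = 6. In the classification of classical Lie algebras, the orthogonal algebra so(2n+1) in an odd number of variables has type B_n; here n = 6, so the Dynkin diagram is a chain of 6 nodes with a double edge at one end; the terminal node there is the unique short simple root (B_6). Hence the type is B_6.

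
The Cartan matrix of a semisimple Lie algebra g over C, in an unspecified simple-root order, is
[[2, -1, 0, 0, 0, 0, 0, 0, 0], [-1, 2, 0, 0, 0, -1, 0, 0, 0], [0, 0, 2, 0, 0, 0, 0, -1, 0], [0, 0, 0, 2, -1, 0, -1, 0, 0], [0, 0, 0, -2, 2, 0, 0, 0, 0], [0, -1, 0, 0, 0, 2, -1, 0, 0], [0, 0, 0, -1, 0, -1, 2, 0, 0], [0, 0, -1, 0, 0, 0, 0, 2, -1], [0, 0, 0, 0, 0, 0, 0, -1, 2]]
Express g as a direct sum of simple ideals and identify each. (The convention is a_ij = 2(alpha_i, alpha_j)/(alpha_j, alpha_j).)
A_3 ⊕ C_6

The diagram associated to this matrix has two connected components: the simple roots {alpha_3, alpha_8, alpha_9} form a chain of 3 nodes with single edges (A_3), and {alpha_1, alpha_2, alpha_4, alpha_5, alpha_6, alpha_7} form a chain of 6 nodes with a double edge at one end; the terminal node there is the unique long simple root (C_6). A semisimple Lie algebra decomposes uniquely as the direct sum of simple ideals, one per connected component of its Dynkin diagram, so g ≅ A_3 ⊕ C_6 (dimension 15 + 78 = 93).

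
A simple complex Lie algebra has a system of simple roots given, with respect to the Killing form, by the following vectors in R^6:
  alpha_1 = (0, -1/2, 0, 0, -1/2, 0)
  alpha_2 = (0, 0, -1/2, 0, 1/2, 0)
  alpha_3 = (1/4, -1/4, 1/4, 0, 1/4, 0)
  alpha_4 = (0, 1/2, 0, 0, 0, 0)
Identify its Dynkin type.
Compute the Cartan integers a_ij = 2(alpha_i, alpha_j)/(alpha_j, alpha_j); the resulting 4x4 Cartan matrix is
[[2, -1, 0, -2], [-1, 2, 0, 0], [0, 0, 2, -1], [-1, 0, -1, 2]].
The roots have two lengths (squared-length ratio 2:1); the short ones are alpha_{3,4}. The associated Dynkin diagram is a chain of 4 nodes with a double edge between the middle two (F_4), so the type is F_4.

F_4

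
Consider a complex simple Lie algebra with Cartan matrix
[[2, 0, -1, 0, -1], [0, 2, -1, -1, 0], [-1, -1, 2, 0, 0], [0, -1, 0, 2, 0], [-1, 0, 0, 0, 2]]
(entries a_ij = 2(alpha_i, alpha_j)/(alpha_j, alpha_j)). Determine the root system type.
The matrix has rank 5 with 2's on the diagonal. Reading the off-diagonal entries as Dynkin edges (a single edge where a_ij = a_ji = -1; a double or triple edge where a_ij * a_ji = 2 or 3), the diagram is a chain of 5 nodes with single edges (A_5). One simple-root ordering that puts it in standard form is (alpha_5, alpha_1, alpha_3, alpha_2, alpha_4). So the algebra is type A_5, i.e. sl(6).

A_5 (sl(6))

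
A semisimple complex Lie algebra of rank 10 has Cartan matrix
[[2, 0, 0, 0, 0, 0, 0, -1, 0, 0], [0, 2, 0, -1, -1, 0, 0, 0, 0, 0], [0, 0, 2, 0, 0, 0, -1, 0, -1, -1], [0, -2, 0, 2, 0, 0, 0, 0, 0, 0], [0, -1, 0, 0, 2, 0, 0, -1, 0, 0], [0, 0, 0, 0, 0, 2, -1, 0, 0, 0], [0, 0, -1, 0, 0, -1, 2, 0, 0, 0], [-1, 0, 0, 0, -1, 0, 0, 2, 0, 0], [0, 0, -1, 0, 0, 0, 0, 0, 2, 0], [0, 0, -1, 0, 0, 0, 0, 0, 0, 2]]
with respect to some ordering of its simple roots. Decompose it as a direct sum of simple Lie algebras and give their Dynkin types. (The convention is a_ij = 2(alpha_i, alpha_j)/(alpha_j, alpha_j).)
C5 ⊕ D5

The diagram associated to this matrix has two connected components: the simple roots {alpha_1, alpha_2, alpha_4, alpha_5, alpha_8} form a chain of 5 nodes with a double edge at one end; the terminal node there is the unique long simple root (C_5), and {alpha_3, alpha_6, alpha_7, alpha_9, alpha_10} form a chain of 3 nodes with a fork of two nodes at one end (D_5). A semisimple Lie algebra decomposes uniquely as the direct sum of simple ideals, one per connected component of its Dynkin diagram, so g ≅ C_5 ⊕ D_5 (dimension 55 + 45 = 100).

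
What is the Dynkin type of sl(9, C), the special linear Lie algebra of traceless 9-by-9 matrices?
A_8 (sl(9))

This is sl(9), which has dimension 9^2 - 1 = 80 and rank 9 - 1 = 8 (a Cartan subalgebra is the diagonal traceless matrices). In the classification of classical Lie algebras, the special linear algebra sl(n+1) has type A_n; here n = 8, so the Dynkin diagram is a chain of 8 nodes with single edges (A_8). Hence the type is A_8.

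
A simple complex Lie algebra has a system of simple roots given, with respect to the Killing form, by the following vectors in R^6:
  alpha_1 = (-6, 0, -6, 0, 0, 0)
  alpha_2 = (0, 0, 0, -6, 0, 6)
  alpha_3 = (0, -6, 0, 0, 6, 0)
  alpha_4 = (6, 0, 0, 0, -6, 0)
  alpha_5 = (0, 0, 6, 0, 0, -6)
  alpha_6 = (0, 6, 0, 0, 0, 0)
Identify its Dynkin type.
type B_6

Compute the Cartan integers a_ij = 2(alpha_i, alpha_j)/(alpha_j, alpha_j); the resulting 6x6 Cartan matrix is
[[2, 0, 0, -1, -1, 0], [0, 2, 0, 0, -1, 0], [0, 0, 2, -1, 0, -2], [-1, 0, -1, 2, 0, 0], [-1, -1, 0, 0, 2, 0], [0, 0, -1, 0, 0, 2]].
The roots have two lengths (squared-length ratio 2:1); the short ones are alpha_{6}. The associated Dynkin diagram is a chain of 6 nodes with a double edge at one end; the terminal node there is the unique short simple root (B_6), so the type is B_6 (the algebra so(13)).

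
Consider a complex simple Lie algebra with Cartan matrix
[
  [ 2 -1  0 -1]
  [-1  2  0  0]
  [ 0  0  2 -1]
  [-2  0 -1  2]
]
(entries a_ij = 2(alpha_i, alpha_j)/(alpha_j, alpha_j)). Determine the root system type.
type F_4

The matrix has rank 4 with 2's on the diagonal. Reading the off-diagonal entries as Dynkin edges (a single edge where a_ij = a_ji = -1; a double or triple edge where a_ij * a_ji = 2 or 3), the diagram is a chain of 4 nodes with a double edge between the middle two (F_4). One simple-root ordering that puts it in standard form is (alpha_3, alpha_4, alpha_1, alpha_2). So the algebra is type F_4.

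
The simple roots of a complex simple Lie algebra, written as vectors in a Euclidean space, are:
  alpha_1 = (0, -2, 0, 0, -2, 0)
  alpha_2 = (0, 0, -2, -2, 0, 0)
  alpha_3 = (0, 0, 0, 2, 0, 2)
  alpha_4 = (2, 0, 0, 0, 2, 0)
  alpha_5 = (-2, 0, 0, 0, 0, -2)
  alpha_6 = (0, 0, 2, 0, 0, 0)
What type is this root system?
B6

Compute the Cartan integers a_ij = 2(alpha_i, alpha_j)/(alpha_j, alpha_j); the resulting 6x6 Cartan matrix is
[[2, 0, 0, -1, 0, 0], [0, 2, -1, 0, 0, -2], [0, -1, 2, 0, -1, 0], [-1, 0, 0, 2, -1, 0], [0, 0, -1, -1, 2, 0], [0, -1, 0, 0, 0, 2]].
The roots have two lengths (squared-length ratio 2:1); the short ones are alpha_{6}. The associated Dynkin diagram is a chain of 6 nodes with a double edge at one end; the terminal node there is the unique short simple root (B_6), so the type is B_6 (the algebra so(13)).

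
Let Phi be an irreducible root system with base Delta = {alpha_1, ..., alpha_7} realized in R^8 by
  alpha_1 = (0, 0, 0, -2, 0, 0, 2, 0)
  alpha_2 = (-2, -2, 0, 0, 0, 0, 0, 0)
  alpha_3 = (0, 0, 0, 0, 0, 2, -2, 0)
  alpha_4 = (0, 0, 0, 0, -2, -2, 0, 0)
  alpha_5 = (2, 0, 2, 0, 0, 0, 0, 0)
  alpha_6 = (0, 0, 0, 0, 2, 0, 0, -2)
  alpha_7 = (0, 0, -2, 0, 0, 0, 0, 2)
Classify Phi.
Compute the Cartan integers a_ij = 2(alpha_i, alpha_j)/(alpha_j, alpha_j); the resulting 7x7 Cartan matrix is
[[2, 0, -1, 0, 0, 0, 0], [0, 2, 0, 0, -1, 0, 0], [-1, 0, 2, -1, 0, 0, 0], [0, 0, -1, 2, 0, -1, 0], [0, -1, 0, 0, 2, 0, -1], [0, 0, 0, -1, 0, 2, -1], [0, 0, 0, 0, -1, -1, 2]].
All simple roots have the same length, so the diagram is simply laced. The associated Dynkin diagram is a chain of 7 nodes with single edges (A_7), so the type is A_7 (the algebra sl(8)).

A7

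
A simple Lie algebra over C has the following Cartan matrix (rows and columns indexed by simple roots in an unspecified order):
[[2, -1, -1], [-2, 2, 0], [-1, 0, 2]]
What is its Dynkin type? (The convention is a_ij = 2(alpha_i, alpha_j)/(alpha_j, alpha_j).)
The matrix has rank 3 with 2's on the diagonal. Reading the off-diagonal entries as Dynkin edges (a single edge where a_ij = a_ji = -1; a double or triple edge where a_ij * a_ji = 2 or 3), the diagram is a chain of 3 nodes with a double edge at one end; the terminal node there is the unique long simple root (C_3). One simple-root ordering that puts it in standard form is (alpha_3, alpha_1, alpha_2). So the algebra is type C_3, i.e. sp(6).

C_3 (sp(6))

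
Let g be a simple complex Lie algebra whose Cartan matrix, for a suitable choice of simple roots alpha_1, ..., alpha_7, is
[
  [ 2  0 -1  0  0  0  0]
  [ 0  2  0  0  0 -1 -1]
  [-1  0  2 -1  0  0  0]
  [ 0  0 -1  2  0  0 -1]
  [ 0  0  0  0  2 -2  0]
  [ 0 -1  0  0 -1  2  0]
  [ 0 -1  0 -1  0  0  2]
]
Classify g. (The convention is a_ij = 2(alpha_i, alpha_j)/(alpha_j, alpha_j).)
C_7

The matrix has rank 7 with 2's on the diagonal. Reading the off-diagonal entries as Dynkin edges (a single edge where a_ij = a_ji = -1; a double or triple edge where a_ij * a_ji = 2 or 3), the diagram is a chain of 7 nodes with a double edge at one end; the terminal node there is the unique long simple root (C_7). One simple-root ordering that puts it in standard form is (alpha_1, alpha_3, alpha_4, alpha_7, alpha_2, alpha_6, alpha_5). So the algebra is type C_7, i.e. sp(14).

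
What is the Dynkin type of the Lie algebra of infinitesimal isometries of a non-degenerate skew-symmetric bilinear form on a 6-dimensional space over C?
type C_3

This is sp(6), which has dimension 6(6+1)/2 = 21 and rank 6/2 = 3. In the classification of classical Lie algebras, the symplectic algebra sp(2n) has type C_n; here n = 3, so the Dynkin diagram is a chain of 3 nodes with a double edge at one end; the terminal node there is the unique long simple root (C_3). Hence the type is C_3.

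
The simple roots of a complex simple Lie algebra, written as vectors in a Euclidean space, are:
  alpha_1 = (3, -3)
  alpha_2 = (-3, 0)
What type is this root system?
B_2

Compute the Cartan integers a_ij = 2(alpha_i, alpha_j)/(alpha_j, alpha_j); the resulting 2x2 Cartan matrix is
[[2, -2], [-1, 2]].
The roots have two lengths (squared-length ratio 2:1); the short ones are alpha_{2}. The associated Dynkin diagram is a chain of 2 nodes with a double edge at one end; the terminal node there is the unique short simple root (B_2), so the type is B_2 (the algebra so(5)).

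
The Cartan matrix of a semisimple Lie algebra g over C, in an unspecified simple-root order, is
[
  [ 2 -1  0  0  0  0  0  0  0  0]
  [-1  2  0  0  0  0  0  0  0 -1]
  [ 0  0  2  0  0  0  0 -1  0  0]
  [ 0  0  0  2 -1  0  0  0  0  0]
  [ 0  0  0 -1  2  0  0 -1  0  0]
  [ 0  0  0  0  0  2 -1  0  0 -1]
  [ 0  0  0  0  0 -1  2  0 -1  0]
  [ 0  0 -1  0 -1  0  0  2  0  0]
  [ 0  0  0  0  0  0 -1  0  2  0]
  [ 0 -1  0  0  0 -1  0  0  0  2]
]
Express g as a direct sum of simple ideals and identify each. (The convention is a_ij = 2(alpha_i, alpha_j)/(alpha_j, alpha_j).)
A_4 + A_6

The diagram associated to this matrix has two connected components: the simple roots {alpha_3, alpha_4, alpha_5, alpha_8} form a chain of 4 nodes with single edges (A_4), and {alpha_1, alpha_2, alpha_6, alpha_7, alpha_9, alpha_10} form a chain of 6 nodes with single edges (A_6). A semisimple Lie algebra decomposes uniquely as the direct sum of simple ideals, one per connected component of its Dynkin diagram, so g ≅ A_4 ⊕ A_6 (dimension 24 + 48 = 72).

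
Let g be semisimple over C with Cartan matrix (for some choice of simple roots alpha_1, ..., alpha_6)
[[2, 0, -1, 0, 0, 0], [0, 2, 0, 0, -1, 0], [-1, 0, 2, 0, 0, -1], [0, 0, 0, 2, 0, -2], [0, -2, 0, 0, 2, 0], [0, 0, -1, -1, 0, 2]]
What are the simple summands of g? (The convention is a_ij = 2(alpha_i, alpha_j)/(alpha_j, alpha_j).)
The diagram associated to this matrix has two connected components: the simple roots {alpha_2, alpha_5} form a chain of 2 nodes with a double edge at one end; the terminal node there is the unique short simple root (B_2), and {alpha_1, alpha_3, alpha_4, alpha_6} form a chain of 4 nodes with a double edge at one end; the terminal node there is the unique long simple root (C_4). A semisimple Lie algebra decomposes uniquely as the direct sum of simple ideals, one per connected component of its Dynkin diagram, so g ≅ B_2 ⊕ C_4 (dimension 10 + 36 = 46).

B_2 ⊕ C_4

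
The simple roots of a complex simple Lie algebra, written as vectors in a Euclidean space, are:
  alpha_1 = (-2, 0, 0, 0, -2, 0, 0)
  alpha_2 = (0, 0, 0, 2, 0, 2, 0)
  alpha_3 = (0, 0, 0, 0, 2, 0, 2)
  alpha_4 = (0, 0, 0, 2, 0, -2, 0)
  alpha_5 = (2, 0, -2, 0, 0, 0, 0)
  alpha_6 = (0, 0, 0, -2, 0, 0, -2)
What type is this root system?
Compute the Cartan integers a_ij = 2(alpha_i, alpha_j)/(alpha_j, alpha_j); the resulting 6x6 Cartan matrix is
[[2, 0, -1, 0, -1, 0], [0, 2, 0, 0, 0, -1], [-1, 0, 2, 0, 0, -1], [0, 0, 0, 2, 0, -1], [-1, 0, 0, 0, 2, 0], [0, -1, -1, -1, 0, 2]].
All simple roots have the same length, so the diagram is simply laced. The associated Dynkin diagram is a chain of 4 nodes with a fork of two nodes at one end (D_6), so the type is D_6 (the algebra so(12)).

D_6 (so(12))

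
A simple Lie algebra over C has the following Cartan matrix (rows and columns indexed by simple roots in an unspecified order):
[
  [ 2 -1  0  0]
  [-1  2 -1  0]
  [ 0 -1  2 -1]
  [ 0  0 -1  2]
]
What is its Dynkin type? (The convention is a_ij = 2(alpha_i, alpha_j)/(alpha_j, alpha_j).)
The matrix has rank 4 with 2's on the diagonal. Reading the off-diagonal entries as Dynkin edges (a single edge where a_ij = a_ji = -1; a double or triple edge where a_ij * a_ji = 2 or 3), the diagram is a chain of 4 nodes with single edges (A_4). One simple-root ordering that puts it in standard form is (alpha_4, alpha_3, alpha_2, alpha_1). So the algebra is type A_4, i.e. sl(5).

A4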